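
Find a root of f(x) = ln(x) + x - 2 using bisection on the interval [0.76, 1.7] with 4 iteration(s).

f(x) = ln(x) + x - 2
Initial interval: [0.76, 1.7]

Iteration 1:
  c_1 = (0.760000 + 1.700000)/2 = 1.230000
  f(c_1) = f(1.230000) = -0.562986
  f(a) × f(c) ≥ 0, new interval: [1.230000, 1.700000]
Iteration 2:
  c_2 = (1.230000 + 1.700000)/2 = 1.465000
  f(c_2) = f(1.465000) = -0.153145
  f(a) × f(c) ≥ 0, new interval: [1.465000, 1.700000]
Iteration 3:
  c_3 = (1.465000 + 1.700000)/2 = 1.582500
  f(c_3) = f(1.582500) = 0.041506
  f(a) × f(c) < 0, new interval: [1.465000, 1.582500]
Iteration 4:
  c_4 = (1.465000 + 1.582500)/2 = 1.523750
  f(c_4) = f(1.523750) = -0.055076
  f(a) × f(c) ≥ 0, new interval: [1.523750, 1.582500]

After 4 iteration(s), the approximation is c_4 = 1.523750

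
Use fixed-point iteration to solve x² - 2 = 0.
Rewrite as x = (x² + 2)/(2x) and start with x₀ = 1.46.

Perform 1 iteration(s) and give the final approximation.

Equation: x² - 2 = 0
Fixed-point form: x = (x² + 2)/(2x)
x₀ = 1.46

x_1 = g(1.460000) = 1.414932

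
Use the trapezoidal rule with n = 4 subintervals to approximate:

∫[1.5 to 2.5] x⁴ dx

f(x) = x⁴
a = 1.5, b = 2.5, n = 4
h = (b - a)/n = 0.250000

Trapezoidal rule: (h/2)[f(x₀) + 2f(x₁) + 2f(x₂) + ... + f(xₙ)]

x_0 = 1.5000, f(x_0) = 5.062500, coefficient = 1
x_1 = 1.7500, f(x_1) = 9.378906, coefficient = 2
x_2 = 2.0000, f(x_2) = 16.000000, coefficient = 2
x_3 = 2.2500, f(x_3) = 25.628906, coefficient = 2
x_4 = 2.5000, f(x_4) = 39.062500, coefficient = 1

I ≈ (0.250000/2) × 146.140625 = 18.267578
Exact value: 18.012500
Error: 0.255078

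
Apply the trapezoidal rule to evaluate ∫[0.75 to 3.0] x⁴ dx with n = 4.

f(x) = x⁴
a = 0.75, b = 3.0, n = 4
h = (b - a)/n = 0.562500

Trapezoidal rule: (h/2)[f(x₀) + 2f(x₁) + 2f(x₂) + ... + f(xₙ)]

x_0 = 0.7500, f(x_0) = 0.316406, coefficient = 1
x_1 = 1.3125, f(x_1) = 2.967545, coefficient = 2
x_2 = 1.8750, f(x_2) = 12.359619, coefficient = 2
x_3 = 2.4375, f(x_3) = 35.300308, coefficient = 2
x_4 = 3.0000, f(x_4) = 81.000000, coefficient = 1

I ≈ (0.562500/2) × 182.571350 = 51.348192
Exact value: 48.552539
Error: 2.795653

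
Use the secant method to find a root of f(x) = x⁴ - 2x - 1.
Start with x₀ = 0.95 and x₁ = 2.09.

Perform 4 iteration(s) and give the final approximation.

f(x) = x⁴ - 2x - 1
x₀ = 0.95, x₁ = 2.09

Secant formula: x_{n+1} = x_n - f(x_n)(x_n - x_{n-1})/(f(x_n) - f(x_{n-1}))

Iteration 1:
  f(0.950000) = -2.085494
  f(2.090000) = 13.900298
  x_2 = 2.090000 - 13.900298×(2.090000 - 0.950000)/(13.900298 - (-2.085494))
       = 1.098724
Iteration 2:
  f(2.090000) = 13.900298
  f(1.098724) = -1.740131
  x_3 = 1.098724 - (-1.740131)×(1.098724 - 2.090000)/(-1.740131 - 13.900298)
       = 1.209011
Iteration 3:
  f(1.098724) = -1.740131
  f(1.209011) = -1.281430
  x_4 = 1.209011 - (-1.281430)×(1.209011 - 1.098724)/(-1.281430 - (-1.740131))
       = 1.517113
Iteration 4:
  f(1.209011) = -1.281430
  f(1.517113) = 1.263282
  x_5 = 1.517113 - 1.263282×(1.517113 - 1.209011)/(1.263282 - (-1.281430))
       = 1.364161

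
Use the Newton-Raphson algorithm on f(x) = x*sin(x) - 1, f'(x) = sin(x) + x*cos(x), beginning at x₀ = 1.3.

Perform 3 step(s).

f(x) = x*sin(x) - 1
f'(x) = sin(x) + x*cos(x)
x₀ = 1.3

Newton-Raphson formula: x_{n+1} = x_n - f(x_n)/f'(x_n)

Iteration 1:
  f(1.300000) = 0.252626
  f'(1.300000) = 1.311307
  x_1 = 1.300000 - 0.252626/1.311307 = 1.107348
Iteration 2:
  f(1.107348) = -0.009459
  f'(1.107348) = 1.389540
  x_2 = 1.107348 - (-0.009459)/1.389540 = 1.114155
Iteration 3:
  f(1.114155) = -0.000002
  f'(1.114155) = 1.388810
  x_3 = 1.114155 - (-0.000002)/1.388810 = 1.114157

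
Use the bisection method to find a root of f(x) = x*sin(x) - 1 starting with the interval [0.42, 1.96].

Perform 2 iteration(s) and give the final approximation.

f(x) = x*sin(x) - 1
Initial interval: [0.42, 1.96]

Iteration 1:
  c_1 = (0.420000 + 1.960000)/2 = 1.190000
  f(c_1) = f(1.190000) = 0.104759
  f(a) × f(c) < 0, new interval: [0.420000, 1.190000]
Iteration 2:
  c_2 = (0.420000 + 1.190000)/2 = 0.805000
  f(c_2) = f(0.805000) = -0.419731
  f(a) × f(c) ≥ 0, new interval: [0.805000, 1.190000]

After 2 iteration(s), the approximation is c_2 = 0.805000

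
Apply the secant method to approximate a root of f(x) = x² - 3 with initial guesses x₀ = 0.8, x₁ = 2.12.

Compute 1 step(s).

f(x) = x² - 3
x₀ = 0.8, x₁ = 2.12

Secant formula: x_{n+1} = x_n - f(x_n)(x_n - x_{n-1})/(f(x_n) - f(x_{n-1}))

Iteration 1:
  f(0.800000) = -2.360000
  f(2.120000) = 1.494400
  x_2 = 2.120000 - 1.494400×(2.120000 - 0.800000)/(1.494400 - (-2.360000))
       = 1.608219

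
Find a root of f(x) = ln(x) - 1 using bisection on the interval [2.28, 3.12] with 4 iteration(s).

f(x) = ln(x) - 1
Initial interval: [2.28, 3.12]

Iteration 1:
  c_1 = (2.280000 + 3.120000)/2 = 2.700000
  f(c_1) = f(2.700000) = -0.006748
  f(a) × f(c) ≥ 0, new interval: [2.700000, 3.120000]
Iteration 2:
  c_2 = (2.700000 + 3.120000)/2 = 2.910000
  f(c_2) = f(2.910000) = 0.068153
  f(a) × f(c) < 0, new interval: [2.700000, 2.910000]
Iteration 3:
  c_3 = (2.700000 + 2.910000)/2 = 2.805000
  f(c_3) = f(2.805000) = 0.031404
  f(a) × f(c) < 0, new interval: [2.700000, 2.805000]
Iteration 4:
  c_4 = (2.700000 + 2.805000)/2 = 2.752500
  f(c_4) = f(2.752500) = 0.012510
  f(a) × f(c) < 0, new interval: [2.700000, 2.752500]

After 4 iteration(s), the approximation is c_4 = 2.752500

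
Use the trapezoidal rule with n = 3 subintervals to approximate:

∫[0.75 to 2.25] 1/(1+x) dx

f(x) = 1/(1+x)
a = 0.75, b = 2.25, n = 3
h = (b - a)/n = 0.500000

Trapezoidal rule: (h/2)[f(x₀) + 2f(x₁) + 2f(x₂) + ... + f(xₙ)]

x_0 = 0.7500, f(x_0) = 0.571429, coefficient = 1
x_1 = 1.2500, f(x_1) = 0.444444, coefficient = 2
x_2 = 1.7500, f(x_2) = 0.363636, coefficient = 2
x_3 = 2.2500, f(x_3) = 0.307692, coefficient = 1

I ≈ (0.500000/2) × 2.495282 = 0.623821
Exact value: 0.619039
Error: 0.004781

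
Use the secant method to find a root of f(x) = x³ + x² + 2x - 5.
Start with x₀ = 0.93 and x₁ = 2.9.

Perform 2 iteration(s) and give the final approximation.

f(x) = x³ + x² + 2x - 5
x₀ = 0.93, x₁ = 2.9

Secant formula: x_{n+1} = x_n - f(x_n)(x_n - x_{n-1})/(f(x_n) - f(x_{n-1}))

Iteration 1:
  f(0.930000) = -1.470743
  f(2.900000) = 33.599000
  x_2 = 2.900000 - 33.599000×(2.900000 - 0.930000)/(33.599000 - (-1.470743))
       = 1.012617
Iteration 2:
  f(2.900000) = 33.599000
  f(1.012617) = -0.911041
  x_3 = 1.012617 - (-0.911041)×(1.012617 - 2.900000)/(-0.911041 - 33.599000)
       = 1.062443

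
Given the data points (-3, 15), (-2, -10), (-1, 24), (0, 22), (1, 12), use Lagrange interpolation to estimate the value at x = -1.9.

Lagrange interpolation formula:
P(x) = Σ yᵢ × Lᵢ(x)
where Lᵢ(x) = Π_{j≠i} (x - xⱼ)/(xᵢ - xⱼ)

L_0(-1.9) = (-1.9 - (-2))/(-3 - (-2)) × (-1.9 - (-1))/(-3 - (-1)) × (-1.9 - 0)/(-3 - 0) × (-1.9 - 1)/(-3 - 1) = -0.020663
L_1(-1.9) = (-1.9 - (-3))/(-2 - (-3)) × (-1.9 - (-1))/(-2 - (-1)) × (-1.9 - 0)/(-2 - 0) × (-1.9 - 1)/(-2 - 1) = 0.909150
L_2(-1.9) = (-1.9 - (-3))/(-1 - (-3)) × (-1.9 - (-2))/(-1 - (-2)) × (-1.9 - 0)/(-1 - 0) × (-1.9 - 1)/(-1 - 1) = 0.151525
L_3(-1.9) = (-1.9 - (-3))/(0 - (-3)) × (-1.9 - (-2))/(0 - (-2)) × (-1.9 - (-1))/(0 - (-1)) × (-1.9 - 1)/(0 - 1) = -0.047850
L_4(-1.9) = (-1.9 - (-3))/(1 - (-3)) × (-1.9 - (-2))/(1 - (-2)) × (-1.9 - (-1))/(1 - (-1)) × (-1.9 - 0)/(1 - 0) = 0.007838

P(-1.9) = 15×L_0(-1.9) + (-10)×L_1(-1.9) + 24×L_2(-1.9) + 22×L_3(-1.9) + 12×L_4(-1.9)
P(-1.9) = -6.723487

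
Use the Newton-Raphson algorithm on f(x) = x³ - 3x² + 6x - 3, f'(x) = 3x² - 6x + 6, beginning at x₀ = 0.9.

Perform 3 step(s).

f(x) = x³ - 3x² + 6x - 3
f'(x) = 3x² - 6x + 6
x₀ = 0.9

Newton-Raphson formula: x_{n+1} = x_n - f(x_n)/f'(x_n)

Iteration 1:
  f(0.900000) = 0.699000
  f'(0.900000) = 3.030000
  x_1 = 0.900000 - 0.699000/3.030000 = 0.669307
Iteration 2:
  f(0.669307) = -0.028243
  f'(0.669307) = 3.328074
  x_2 = 0.669307 - (-0.028243)/3.328074 = 0.677793
Iteration 3:
  f(0.677793) = -0.000071
  f'(0.677793) = 3.311452
  x_3 = 0.677793 - (-0.000071)/3.311452 = 0.677815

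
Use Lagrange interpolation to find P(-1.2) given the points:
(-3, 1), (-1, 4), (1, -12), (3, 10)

Lagrange interpolation formula:
P(x) = Σ yᵢ × Lᵢ(x)
where Lᵢ(x) = Π_{j≠i} (x - xⱼ)/(xᵢ - xⱼ)

L_0(-1.2) = (-1.2 - (-1))/(-3 - (-1)) × (-1.2 - 1)/(-3 - 1) × (-1.2 - 3)/(-3 - 3) = 0.038500
L_1(-1.2) = (-1.2 - (-3))/(-1 - (-3)) × (-1.2 - 1)/(-1 - 1) × (-1.2 - 3)/(-1 - 3) = 1.039500
L_2(-1.2) = (-1.2 - (-3))/(1 - (-3)) × (-1.2 - (-1))/(1 - (-1)) × (-1.2 - 3)/(1 - 3) = -0.094500
L_3(-1.2) = (-1.2 - (-3))/(3 - (-3)) × (-1.2 - (-1))/(3 - (-1)) × (-1.2 - 1)/(3 - 1) = 0.016500

P(-1.2) = 1×L_0(-1.2) + 4×L_1(-1.2) + (-12)×L_2(-1.2) + 10×L_3(-1.2)
P(-1.2) = 5.495500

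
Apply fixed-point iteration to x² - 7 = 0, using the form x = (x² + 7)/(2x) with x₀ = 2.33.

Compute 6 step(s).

Equation: x² - 7 = 0
Fixed-point form: x = (x² + 7)/(2x)
x₀ = 2.33

x_1 = g(2.330000) = 2.667146
x_2 = g(2.667146) = 2.645837
x_3 = g(2.645837) = 2.645751
x_4 = g(2.645751) = 2.645751
x_5 = g(2.645751) = 2.645751
x_6 = g(2.645751) = 2.645751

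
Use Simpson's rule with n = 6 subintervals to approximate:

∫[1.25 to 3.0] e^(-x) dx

f(x) = e^(-x)
a = 1.25, b = 3.0, n = 6
h = (b - a)/n = 0.291667

Simpson's rule: (h/3)[f(x₀) + 4f(x₁) + 2f(x₂) + ... + f(xₙ)]

x_0 = 1.2500, f(x_0) = 0.286505, coefficient = 1
x_1 = 1.5417, f(x_1) = 0.214024, coefficient = 4
x_2 = 1.8333, f(x_2) = 0.159880, coefficient = 2
x_3 = 2.1250, f(x_3) = 0.119433, coefficient = 4
x_4 = 2.4167, f(x_4) = 0.089219, coefficient = 2
x_5 = 2.7083, f(x_5) = 0.066648, coefficient = 4
x_6 = 3.0000, f(x_6) = 0.049787, coefficient = 1

I ≈ (0.291667/3) × 2.434908 = 0.236727
Exact value: 0.236718
Error: 0.000009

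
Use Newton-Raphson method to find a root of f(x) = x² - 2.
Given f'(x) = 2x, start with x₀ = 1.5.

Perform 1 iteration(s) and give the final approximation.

f(x) = x² - 2
f'(x) = 2x
x₀ = 1.5

Newton-Raphson formula: x_{n+1} = x_n - f(x_n)/f'(x_n)

Iteration 1:
  f(1.500000) = 0.250000
  f'(1.500000) = 3.000000
  x_1 = 1.500000 - 0.250000/3.000000 = 1.416667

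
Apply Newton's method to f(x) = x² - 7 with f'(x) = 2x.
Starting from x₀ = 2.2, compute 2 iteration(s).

f(x) = x² - 7
f'(x) = 2x
x₀ = 2.2

Newton-Raphson formula: x_{n+1} = x_n - f(x_n)/f'(x_n)

Iteration 1:
  f(2.200000) = -2.160000
  f'(2.200000) = 4.400000
  x_1 = 2.200000 - (-2.160000)/4.400000 = 2.690909
Iteration 2:
  f(2.690909) = 0.240992
  f'(2.690909) = 5.381818
  x_2 = 2.690909 - 0.240992/5.381818 = 2.646130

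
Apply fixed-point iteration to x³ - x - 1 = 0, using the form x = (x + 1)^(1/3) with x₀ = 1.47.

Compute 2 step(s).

Equation: x³ - x - 1 = 0
Fixed-point form: x = (x + 1)^(1/3)
x₀ = 1.47

x_1 = g(1.470000) = 1.351758
x_2 = g(1.351758) = 1.329834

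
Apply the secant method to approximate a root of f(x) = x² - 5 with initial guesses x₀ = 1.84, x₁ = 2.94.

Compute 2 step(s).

f(x) = x² - 5
x₀ = 1.84, x₁ = 2.94

Secant formula: x_{n+1} = x_n - f(x_n)(x_n - x_{n-1})/(f(x_n) - f(x_{n-1}))

Iteration 1:
  f(1.840000) = -1.614400
  f(2.940000) = 3.643600
  x_2 = 2.940000 - 3.643600×(2.940000 - 1.840000)/(3.643600 - (-1.614400))
       = 2.177741
Iteration 2:
  f(2.940000) = 3.643600
  f(2.177741) = -0.257446
  x_3 = 2.177741 - (-0.257446)×(2.177741 - 2.940000)/(-0.257446 - 3.643600)
       = 2.228045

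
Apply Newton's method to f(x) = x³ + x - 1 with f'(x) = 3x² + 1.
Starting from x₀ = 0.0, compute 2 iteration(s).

f(x) = x³ + x - 1
f'(x) = 3x² + 1
x₀ = 0.0

Newton-Raphson formula: x_{n+1} = x_n - f(x_n)/f'(x_n)

Iteration 1:
  f(0.000000) = -1.000000
  f'(0.000000) = 1.000000
  x_1 = 0.000000 - (-1.000000)/1.000000 = 1.000000
Iteration 2:
  f(1.000000) = 1.000000
  f'(1.000000) = 4.000000
  x_2 = 1.000000 - 1.000000/4.000000 = 0.750000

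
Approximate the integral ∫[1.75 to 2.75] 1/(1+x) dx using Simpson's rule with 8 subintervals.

f(x) = 1/(1+x)
a = 1.75, b = 2.75, n = 8
h = (b - a)/n = 0.125000

Simpson's rule: (h/3)[f(x₀) + 4f(x₁) + 2f(x₂) + ... + f(xₙ)]

x_0 = 1.7500, f(x_0) = 0.363636, coefficient = 1
x_1 = 1.8750, f(x_1) = 0.347826, coefficient = 4
x_2 = 2.0000, f(x_2) = 0.333333, coefficient = 2
x_3 = 2.1250, f(x_3) = 0.320000, coefficient = 4
x_4 = 2.2500, f(x_4) = 0.307692, coefficient = 2
x_5 = 2.3750, f(x_5) = 0.296296, coefficient = 4
x_6 = 2.5000, f(x_6) = 0.285714, coefficient = 2
x_7 = 2.6250, f(x_7) = 0.275862, coefficient = 4
x_8 = 2.7500, f(x_8) = 0.266667, coefficient = 1

I ≈ (0.125000/3) × 7.443721 = 0.310155
Exact value: 0.310155
Error: 0.000000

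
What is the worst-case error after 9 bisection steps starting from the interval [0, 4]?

Bisection error bound: |error| ≤ (b-a)/2^n
|error| ≤ (4 - 0)/2^9 = 4/2^9
|error| ≤ 0.0078125000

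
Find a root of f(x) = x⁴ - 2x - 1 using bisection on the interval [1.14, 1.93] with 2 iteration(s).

f(x) = x⁴ - 2x - 1
Initial interval: [1.14, 1.93]

Iteration 1:
  c_1 = (1.140000 + 1.930000)/2 = 1.535000
  f(c_1) = f(1.535000) = 1.481796
  f(a) × f(c) < 0, new interval: [1.140000, 1.535000]
Iteration 2:
  c_2 = (1.140000 + 1.535000)/2 = 1.337500
  f(c_2) = f(1.337500) = -0.474814
  f(a) × f(c) ≥ 0, new interval: [1.337500, 1.535000]

After 2 iteration(s), the approximation is c_2 = 1.337500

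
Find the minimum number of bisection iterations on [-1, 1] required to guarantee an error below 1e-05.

We need (b-a)/2^n ≤ 1e-05
(1 - (-1))/2^n ≤ 1e-05
2/2^n ≤ 1e-05
2^n ≥ 200000
n ≥ log₂(200000) = 17.61
n ≥ 18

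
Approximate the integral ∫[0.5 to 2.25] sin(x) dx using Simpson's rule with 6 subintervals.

f(x) = sin(x)
a = 0.5, b = 2.25, n = 6
h = (b - a)/n = 0.291667

Simpson's rule: (h/3)[f(x₀) + 4f(x₁) + 2f(x₂) + ... + f(xₙ)]

x_0 = 0.5000, f(x_0) = 0.479426, coefficient = 1
x_1 = 0.7917, f(x_1) = 0.711525, coefficient = 4
x_2 = 1.0833, f(x_2) = 0.883524, coefficient = 2
x_3 = 1.3750, f(x_3) = 0.980893, coefficient = 4
x_4 = 1.6667, f(x_4) = 0.995408, coefficient = 2
x_5 = 1.9583, f(x_5) = 0.925843, coefficient = 4
x_6 = 2.2500, f(x_6) = 0.778073, coefficient = 1

I ≈ (0.291667/3) × 15.488407 = 1.505817
Exact value: 1.505756
Error: 0.000061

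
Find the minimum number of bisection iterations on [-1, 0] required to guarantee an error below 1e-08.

We need (b-a)/2^n ≤ 1e-08
(0 - (-1))/2^n ≤ 1e-08
1/2^n ≤ 1e-08
2^n ≥ 100000000
n ≥ log₂(100000000) = 26.58
n ≥ 27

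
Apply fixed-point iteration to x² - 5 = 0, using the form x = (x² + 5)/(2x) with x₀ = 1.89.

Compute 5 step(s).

Equation: x² - 5 = 0
Fixed-point form: x = (x² + 5)/(2x)
x₀ = 1.89

x_1 = g(1.890000) = 2.267751
x_2 = g(2.267751) = 2.236289
x_3 = g(2.236289) = 2.236068
x_4 = g(2.236068) = 2.236068
x_5 = g(2.236068) = 2.236068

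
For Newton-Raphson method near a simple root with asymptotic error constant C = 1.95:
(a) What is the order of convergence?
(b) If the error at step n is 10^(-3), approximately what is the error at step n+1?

(a) Newton-Raphson has quadratic (order 2) convergence near simple roots.
    This means |e_{n+1}| ≈ C|e_n|².

(b) With |e_n| = 10^(-3) and C = 1.95:
    |e_{n+1}| ≈ 1.95 × (10^(-3))² = 1.95 × 10^(-6)

(a) 2 (quadratic); (b) |e_{n+1}| ≈ 1.950e-06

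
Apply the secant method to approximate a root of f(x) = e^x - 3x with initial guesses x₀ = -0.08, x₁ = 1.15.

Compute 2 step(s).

f(x) = e^x - 3x
x₀ = -0.08, x₁ = 1.15

Secant formula: x_{n+1} = x_n - f(x_n)(x_n - x_{n-1})/(f(x_n) - f(x_{n-1}))

Iteration 1:
  f(-0.080000) = 1.163116
  f(1.150000) = -0.291807
  x_2 = 1.150000 - (-0.291807)×(1.150000 - (-0.080000))/(-0.291807 - 1.163116)
       = 0.903305
Iteration 2:
  f(1.150000) = -0.291807
  f(0.903305) = -0.242169
  x_3 = 0.903305 - (-0.242169)×(0.903305 - 1.150000)/(-0.242169 - (-0.291807))
       = -0.300255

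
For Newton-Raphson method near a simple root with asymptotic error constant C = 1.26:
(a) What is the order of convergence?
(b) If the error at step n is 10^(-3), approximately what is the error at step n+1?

(a) Newton-Raphson has quadratic (order 2) convergence near simple roots.
    This means |e_{n+1}| ≈ C|e_n|².

(b) With |e_n| = 10^(-3) and C = 1.26:
    |e_{n+1}| ≈ 1.26 × (10^(-3))² = 1.26 × 10^(-6)

(a) 2 (quadratic); (b) |e_{n+1}| ≈ 1.260e-06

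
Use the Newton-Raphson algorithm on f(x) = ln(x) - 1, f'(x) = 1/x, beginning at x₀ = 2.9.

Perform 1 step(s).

f(x) = ln(x) - 1
f'(x) = 1/x
x₀ = 2.9

Newton-Raphson formula: x_{n+1} = x_n - f(x_n)/f'(x_n)

Iteration 1:
  f(2.900000) = 0.064711
  f'(2.900000) = 0.344828
  x_1 = 2.900000 - 0.064711/0.344828 = 2.712339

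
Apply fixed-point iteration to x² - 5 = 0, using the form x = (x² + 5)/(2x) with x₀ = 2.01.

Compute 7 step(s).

Equation: x² - 5 = 0
Fixed-point form: x = (x² + 5)/(2x)
x₀ = 2.01

x_1 = g(2.010000) = 2.248781
x_2 = g(2.248781) = 2.236104
x_3 = g(2.236104) = 2.236068
x_4 = g(2.236068) = 2.236068
x_5 = g(2.236068) = 2.236068
x_6 = g(2.236068) = 2.236068
x_7 = g(2.236068) = 2.236068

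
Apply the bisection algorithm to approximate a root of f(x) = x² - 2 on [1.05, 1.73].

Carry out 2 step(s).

f(x) = x² - 2
Initial interval: [1.05, 1.73]

Iteration 1:
  c_1 = (1.050000 + 1.730000)/2 = 1.390000
  f(c_1) = f(1.390000) = -0.067900
  f(a) × f(c) ≥ 0, new interval: [1.390000, 1.730000]
Iteration 2:
  c_2 = (1.390000 + 1.730000)/2 = 1.560000
  f(c_2) = f(1.560000) = 0.433600
  f(a) × f(c) < 0, new interval: [1.390000, 1.560000]

After 2 iteration(s), the approximation is c_2 = 1.560000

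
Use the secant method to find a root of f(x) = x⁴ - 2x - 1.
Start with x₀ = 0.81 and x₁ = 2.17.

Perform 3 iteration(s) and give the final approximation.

f(x) = x⁴ - 2x - 1
x₀ = 0.81, x₁ = 2.17

Secant formula: x_{n+1} = x_n - f(x_n)(x_n - x_{n-1})/(f(x_n) - f(x_{n-1}))

Iteration 1:
  f(0.810000) = -2.189533
  f(2.170000) = 16.833739
  x_2 = 2.170000 - 16.833739×(2.170000 - 0.810000)/(16.833739 - (-2.189533))
       = 0.966533
Iteration 2:
  f(2.170000) = 16.833739
  f(0.966533) = -2.060363
  x_3 = 0.966533 - (-2.060363)×(0.966533 - 2.170000)/(-2.060363 - 16.833739)
       = 1.097768
Iteration 3:
  f(0.966533) = -2.060363
  f(1.097768) = -1.743282
  x_4 = 1.097768 - (-1.743282)×(1.097768 - 0.966533)/(-1.743282 - (-2.060363))
       = 1.819290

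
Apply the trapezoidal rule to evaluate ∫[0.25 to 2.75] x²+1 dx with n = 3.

f(x) = x²+1
a = 0.25, b = 2.75, n = 3
h = (b - a)/n = 0.833333

Trapezoidal rule: (h/2)[f(x₀) + 2f(x₁) + 2f(x₂) + ... + f(xₙ)]

x_0 = 0.2500, f(x_0) = 1.062500, coefficient = 1
x_1 = 1.0833, f(x_1) = 2.173611, coefficient = 2
x_2 = 1.9167, f(x_2) = 4.673611, coefficient = 2
x_3 = 2.7500, f(x_3) = 8.562500, coefficient = 1

I ≈ (0.833333/2) × 23.319444 = 9.716435
Exact value: 9.427083
Error: 0.289352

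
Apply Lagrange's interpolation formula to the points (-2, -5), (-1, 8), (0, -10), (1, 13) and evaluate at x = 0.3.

Lagrange interpolation formula:
P(x) = Σ yᵢ × Lᵢ(x)
where Lᵢ(x) = Π_{j≠i} (x - xⱼ)/(xᵢ - xⱼ)

L_0(0.3) = (0.3 - (-1))/(-2 - (-1)) × (0.3 - 0)/(-2 - 0) × (0.3 - 1)/(-2 - 1) = 0.045500
L_1(0.3) = (0.3 - (-2))/(-1 - (-2)) × (0.3 - 0)/(-1 - 0) × (0.3 - 1)/(-1 - 1) = -0.241500
L_2(0.3) = (0.3 - (-2))/(0 - (-2)) × (0.3 - (-1))/(0 - (-1)) × (0.3 - 1)/(0 - 1) = 1.046500
L_3(0.3) = (0.3 - (-2))/(1 - (-2)) × (0.3 - (-1))/(1 - (-1)) × (0.3 - 0)/(1 - 0) = 0.149500

P(0.3) = (-5)×L_0(0.3) + 8×L_1(0.3) + (-10)×L_2(0.3) + 13×L_3(0.3)
P(0.3) = -10.681000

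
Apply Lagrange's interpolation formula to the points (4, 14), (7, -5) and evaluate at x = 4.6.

Lagrange interpolation formula:
P(x) = Σ yᵢ × Lᵢ(x)
where Lᵢ(x) = Π_{j≠i} (x - xⱼ)/(xᵢ - xⱼ)

L_0(4.6) = (4.6 - 7)/(4 - 7) = 0.800000
L_1(4.6) = (4.6 - 4)/(7 - 4) = 0.200000

P(4.6) = 14×L_0(4.6) + (-5)×L_1(4.6)
P(4.6) = 10.200000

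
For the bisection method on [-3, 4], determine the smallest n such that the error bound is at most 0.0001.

We need (b-a)/2^n ≤ 0.0001
(4 - (-3))/2^n ≤ 0.0001
7/2^n ≤ 0.0001
2^n ≥ 70000
n ≥ log₂(70000) = 16.10
n ≥ 17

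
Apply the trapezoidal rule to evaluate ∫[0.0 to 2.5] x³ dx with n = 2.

f(x) = x³
a = 0.0, b = 2.5, n = 2
h = (b - a)/n = 1.250000

Trapezoidal rule: (h/2)[f(x₀) + 2f(x₁) + 2f(x₂) + ... + f(xₙ)]

x_0 = 0.0000, f(x_0) = 0.000000, coefficient = 1
x_1 = 1.2500, f(x_1) = 1.953125, coefficient = 2
x_2 = 2.5000, f(x_2) = 15.625000, coefficient = 1

I ≈ (1.250000/2) × 19.531250 = 12.207031
Exact value: 9.765625
Error: 2.441406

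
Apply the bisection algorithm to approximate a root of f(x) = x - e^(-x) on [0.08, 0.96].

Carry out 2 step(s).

f(x) = x - e^(-x)
Initial interval: [0.08, 0.96]

Iteration 1:
  c_1 = (0.080000 + 0.960000)/2 = 0.520000
  f(c_1) = f(0.520000) = -0.074521
  f(a) × f(c) ≥ 0, new interval: [0.520000, 0.960000]
Iteration 2:
  c_2 = (0.520000 + 0.960000)/2 = 0.740000
  f(c_2) = f(0.740000) = 0.262886
  f(a) × f(c) < 0, new interval: [0.520000, 0.740000]

After 2 iteration(s), the approximation is c_2 = 0.740000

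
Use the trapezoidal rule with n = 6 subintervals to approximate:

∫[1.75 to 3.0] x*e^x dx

f(x) = x*e^x
a = 1.75, b = 3.0, n = 6
h = (b - a)/n = 0.208333

Trapezoidal rule: (h/2)[f(x₀) + 2f(x₁) + 2f(x₂) + ... + f(xₙ)]

x_0 = 1.7500, f(x_0) = 10.070555, coefficient = 1
x_1 = 1.9583, f(x_1) = 13.879697, coefficient = 2
x_2 = 2.1667, f(x_2) = 18.913133, coefficient = 2
x_3 = 2.3750, f(x_3) = 25.533656, coefficient = 2
x_4 = 2.5833, f(x_4) = 34.206439, coefficient = 2
x_5 = 2.7917, f(x_5) = 45.526995, coefficient = 2
x_6 = 3.0000, f(x_6) = 60.256611, coefficient = 1

I ≈ (0.208333/2) × 346.447006 = 36.088230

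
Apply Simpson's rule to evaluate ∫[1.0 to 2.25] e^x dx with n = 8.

f(x) = e^x
a = 1.0, b = 2.25, n = 8
h = (b - a)/n = 0.156250

Simpson's rule: (h/3)[f(x₀) + 4f(x₁) + 2f(x₂) + ... + f(xₙ)]

x_0 = 1.0000, f(x_0) = 2.718282, coefficient = 1
x_1 = 1.1562, f(x_1) = 3.177993, coefficient = 4
x_2 = 1.3125, f(x_2) = 3.715451, coefficient = 2
x_3 = 1.4688, f(x_3) = 4.343802, coefficient = 4
x_4 = 1.6250, f(x_4) = 5.078419, coefficient = 2
x_5 = 1.7812, f(x_5) = 5.937273, coefficient = 4
x_6 = 1.9375, f(x_6) = 6.941376, coefficient = 2
x_7 = 2.0938, f(x_7) = 8.115291, coefficient = 4
x_8 = 2.2500, f(x_8) = 9.487736, coefficient = 1

I ≈ (0.156250/3) × 129.973946 = 6.769476
Exact value: 6.769454
Error: 0.000022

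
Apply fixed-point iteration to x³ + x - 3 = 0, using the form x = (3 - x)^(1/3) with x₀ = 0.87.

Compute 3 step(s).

Equation: x³ + x - 3 = 0
Fixed-point form: x = (3 - x)^(1/3)
x₀ = 0.87

x_1 = g(0.870000) = 1.286648
x_2 = g(1.286648) = 1.196600
x_3 = g(1.196600) = 1.217206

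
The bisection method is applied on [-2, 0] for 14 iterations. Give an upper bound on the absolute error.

Bisection error bound: |error| ≤ (b-a)/2^n
|error| ≤ (0 - (-2))/2^14 = 2/2^14
|error| ≤ 0.0001220703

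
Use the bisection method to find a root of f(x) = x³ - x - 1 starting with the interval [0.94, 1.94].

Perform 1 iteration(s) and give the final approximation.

f(x) = x³ - x - 1
Initial interval: [0.94, 1.94]

Iteration 1:
  c_1 = (0.940000 + 1.940000)/2 = 1.440000
  f(c_1) = f(1.440000) = 0.545984
  f(a) × f(c) < 0, new interval: [0.940000, 1.440000]

After 1 iteration(s), the approximation is c_1 = 1.440000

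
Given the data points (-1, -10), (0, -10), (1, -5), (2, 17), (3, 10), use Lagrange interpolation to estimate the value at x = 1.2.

Lagrange interpolation formula:
P(x) = Σ yᵢ × Lᵢ(x)
where Lᵢ(x) = Π_{j≠i} (x - xⱼ)/(xᵢ - xⱼ)

L_0(1.2) = (1.2 - 0)/(-1 - 0) × (1.2 - 1)/(-1 - 1) × (1.2 - 2)/(-1 - 2) × (1.2 - 3)/(-1 - 3) = 0.014400
L_1(1.2) = (1.2 - (-1))/(0 - (-1)) × (1.2 - 1)/(0 - 1) × (1.2 - 2)/(0 - 2) × (1.2 - 3)/(0 - 3) = -0.105600
L_2(1.2) = (1.2 - (-1))/(1 - (-1)) × (1.2 - 0)/(1 - 0) × (1.2 - 2)/(1 - 2) × (1.2 - 3)/(1 - 3) = 0.950400
L_3(1.2) = (1.2 - (-1))/(2 - (-1)) × (1.2 - 0)/(2 - 0) × (1.2 - 1)/(2 - 1) × (1.2 - 3)/(2 - 3) = 0.158400
L_4(1.2) = (1.2 - (-1))/(3 - (-1)) × (1.2 - 0)/(3 - 0) × (1.2 - 1)/(3 - 1) × (1.2 - 2)/(3 - 2) = -0.017600

P(1.2) = (-10)×L_0(1.2) + (-10)×L_1(1.2) + (-5)×L_2(1.2) + 17×L_3(1.2) + 10×L_4(1.2)
P(1.2) = -1.323200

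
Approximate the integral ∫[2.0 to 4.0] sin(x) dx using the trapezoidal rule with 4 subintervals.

f(x) = sin(x)
a = 2.0, b = 4.0, n = 4
h = (b - a)/n = 0.500000

Trapezoidal rule: (h/2)[f(x₀) + 2f(x₁) + 2f(x₂) + ... + f(xₙ)]

x_0 = 2.0000, f(x_0) = 0.909297, coefficient = 1
x_1 = 2.5000, f(x_1) = 0.598472, coefficient = 2
x_2 = 3.0000, f(x_2) = 0.141120, coefficient = 2
x_3 = 3.5000, f(x_3) = -0.350783, coefficient = 2
x_4 = 4.0000, f(x_4) = -0.756802, coefficient = 1

I ≈ (0.500000/2) × 0.930113 = 0.232528
Exact value: 0.237497
Error: 0.004969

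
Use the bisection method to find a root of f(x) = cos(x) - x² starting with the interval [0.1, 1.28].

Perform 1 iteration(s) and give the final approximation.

f(x) = cos(x) - x²
Initial interval: [0.1, 1.28]

Iteration 1:
  c_1 = (0.100000 + 1.280000)/2 = 0.690000
  f(c_1) = f(0.690000) = 0.295146
  f(a) × f(c) ≥ 0, new interval: [0.690000, 1.280000]

After 1 iteration(s), the approximation is c_1 = 0.690000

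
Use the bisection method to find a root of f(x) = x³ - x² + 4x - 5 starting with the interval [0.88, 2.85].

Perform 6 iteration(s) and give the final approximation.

f(x) = x³ - x² + 4x - 5
Initial interval: [0.88, 2.85]

Iteration 1:
  c_1 = (0.880000 + 2.850000)/2 = 1.865000
  f(c_1) = f(1.865000) = 5.468665
  f(a) × f(c) < 0, new interval: [0.880000, 1.865000]
Iteration 2:
  c_2 = (0.880000 + 1.865000)/2 = 1.372500
  f(c_2) = f(1.372500) = 1.191699
  f(a) × f(c) < 0, new interval: [0.880000, 1.372500]
Iteration 3:
  c_3 = (0.880000 + 1.372500)/2 = 1.126250
  f(c_3) = f(1.126250) = -0.334860
  f(a) × f(c) ≥ 0, new interval: [1.126250, 1.372500]
Iteration 4:
  c_4 = (1.126250 + 1.372500)/2 = 1.249375
  f(c_4) = f(1.249375) = 0.386759
  f(a) × f(c) < 0, new interval: [1.126250, 1.249375]
Iteration 5:
  c_5 = (1.126250 + 1.249375)/2 = 1.187813
  f(c_5) = f(1.187813) = 0.016234
  f(a) × f(c) < 0, new interval: [1.126250, 1.187813]
Iteration 6:
  c_6 = (1.126250 + 1.187813)/2 = 1.157031
  f(c_6) = f(1.157031) = -0.161654
  f(a) × f(c) ≥ 0, new interval: [1.157031, 1.187813]

After 6 iteration(s), the approximation is c_6 = 1.157031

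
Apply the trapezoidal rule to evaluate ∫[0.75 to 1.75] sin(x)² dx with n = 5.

f(x) = sin(x)²
a = 0.75, b = 1.75, n = 5
h = (b - a)/n = 0.200000

Trapezoidal rule: (h/2)[f(x₀) + 2f(x₁) + 2f(x₂) + ... + f(xₙ)]

x_0 = 0.7500, f(x_0) = 0.464631, coefficient = 1
x_1 = 0.9500, f(x_1) = 0.661645, coefficient = 2
x_2 = 1.1500, f(x_2) = 0.833138, coefficient = 2
x_3 = 1.3500, f(x_3) = 0.952036, coefficient = 2
x_4 = 1.5500, f(x_4) = 0.999568, coefficient = 2
x_5 = 1.7500, f(x_5) = 0.968228, coefficient = 1

I ≈ (0.200000/2) × 8.325633 = 0.832563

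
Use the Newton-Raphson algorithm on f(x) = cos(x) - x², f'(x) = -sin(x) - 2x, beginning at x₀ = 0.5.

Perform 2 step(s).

f(x) = cos(x) - x²
f'(x) = -sin(x) - 2x
x₀ = 0.5

Newton-Raphson formula: x_{n+1} = x_n - f(x_n)/f'(x_n)

Iteration 1:
  f(0.500000) = 0.627583
  f'(0.500000) = -1.479426
  x_1 = 0.500000 - 0.627583/(-1.479426) = 0.924207
Iteration 2:
  f(0.924207) = -0.251691
  f'(0.924207) = -2.646557
  x_2 = 0.924207 - (-0.251691)/(-2.646557) = 0.829106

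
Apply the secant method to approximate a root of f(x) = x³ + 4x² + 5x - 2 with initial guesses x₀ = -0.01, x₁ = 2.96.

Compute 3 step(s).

f(x) = x³ + 4x² + 5x - 2
x₀ = -0.01, x₁ = 2.96

Secant formula: x_{n+1} = x_n - f(x_n)(x_n - x_{n-1})/(f(x_n) - f(x_{n-1}))

Iteration 1:
  f(-0.010000) = -2.049601
  f(2.960000) = 73.780736
  x_2 = 2.960000 - 73.780736×(2.960000 - (-0.010000))/(73.780736 - (-2.049601))
       = 0.070275
Iteration 2:
  f(2.960000) = 73.780736
  f(0.070275) = -1.628521
  x_3 = 0.070275 - (-1.628521)×(0.070275 - 2.960000)/(-1.628521 - 73.780736)
       = 0.132681
Iteration 3:
  f(0.070275) = -1.628521
  f(0.132681) = -1.263840
  x_4 = 0.132681 - (-1.263840)×(0.132681 - 0.070275)/(-1.263840 - (-1.628521))
       = 0.348956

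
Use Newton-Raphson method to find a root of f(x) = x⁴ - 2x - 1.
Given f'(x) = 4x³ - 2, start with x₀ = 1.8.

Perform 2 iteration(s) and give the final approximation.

f(x) = x⁴ - 2x - 1
f'(x) = 4x³ - 2
x₀ = 1.8

Newton-Raphson formula: x_{n+1} = x_n - f(x_n)/f'(x_n)

Iteration 1:
  f(1.800000) = 5.897600
  f'(1.800000) = 21.328000
  x_1 = 1.800000 - 5.897600/21.328000 = 1.523481
Iteration 2:
  f(1.523481) = 1.340051
  f'(1.523481) = 12.143960
  x_2 = 1.523481 - 1.340051/12.143960 = 1.413134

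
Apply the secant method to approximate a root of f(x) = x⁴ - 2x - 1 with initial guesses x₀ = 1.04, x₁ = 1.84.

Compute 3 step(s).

f(x) = x⁴ - 2x - 1
x₀ = 1.04, x₁ = 1.84

Secant formula: x_{n+1} = x_n - f(x_n)(x_n - x_{n-1})/(f(x_n) - f(x_{n-1}))

Iteration 1:
  f(1.040000) = -1.910141
  f(1.840000) = 6.782287
  x_2 = 1.840000 - 6.782287×(1.840000 - 1.040000)/(6.782287 - (-1.910141))
       = 1.215798
Iteration 2:
  f(1.840000) = 6.782287
  f(1.215798) = -1.246624
  x_3 = 1.215798 - (-1.246624)×(1.215798 - 1.840000)/(-1.246624 - 6.782287)
       = 1.312716
Iteration 3:
  f(1.215798) = -1.246624
  f(1.312716) = -0.655933
  x_4 = 1.312716 - (-0.655933)×(1.312716 - 1.215798)/(-0.655933 - (-1.246624))
       = 1.420339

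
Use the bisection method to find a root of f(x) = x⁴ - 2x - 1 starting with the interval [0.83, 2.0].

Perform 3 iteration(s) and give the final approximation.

f(x) = x⁴ - 2x - 1
Initial interval: [0.83, 2.0]

Iteration 1:
  c_1 = (0.830000 + 2.000000)/2 = 1.415000
  f(c_1) = f(1.415000) = 0.178905
  f(a) × f(c) < 0, new interval: [0.830000, 1.415000]
Iteration 2:
  c_2 = (0.830000 + 1.415000)/2 = 1.122500
  f(c_2) = f(1.122500) = -1.657384
  f(a) × f(c) ≥ 0, new interval: [1.122500, 1.415000]
Iteration 3:
  c_3 = (1.122500 + 1.415000)/2 = 1.268750
  f(c_3) = f(1.268750) = -0.946280
  f(a) × f(c) ≥ 0, new interval: [1.268750, 1.415000]

After 3 iteration(s), the approximation is c_3 = 1.268750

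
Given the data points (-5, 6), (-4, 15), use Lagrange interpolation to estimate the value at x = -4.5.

Lagrange interpolation formula:
P(x) = Σ yᵢ × Lᵢ(x)
where Lᵢ(x) = Π_{j≠i} (x - xⱼ)/(xᵢ - xⱼ)

L_0(-4.5) = (-4.5 - (-4))/(-5 - (-4)) = 0.500000
L_1(-4.5) = (-4.5 - (-5))/(-4 - (-5)) = 0.500000

P(-4.5) = 6×L_0(-4.5) + 15×L_1(-4.5)
P(-4.5) = 10.500000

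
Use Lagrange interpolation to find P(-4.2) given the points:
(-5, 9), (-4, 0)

Lagrange interpolation formula:
P(x) = Σ yᵢ × Lᵢ(x)
where Lᵢ(x) = Π_{j≠i} (x - xⱼ)/(xᵢ - xⱼ)

L_0(-4.2) = (-4.2 - (-4))/(-5 - (-4)) = 0.200000
L_1(-4.2) = (-4.2 - (-5))/(-4 - (-5)) = 0.800000

P(-4.2) = 9×L_0(-4.2) + 0×L_1(-4.2)
P(-4.2) = 1.800000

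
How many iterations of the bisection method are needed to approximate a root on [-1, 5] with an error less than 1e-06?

We need (b-a)/2^n ≤ 1e-06
(5 - (-1))/2^n ≤ 1e-06
6/2^n ≤ 1e-06
2^n ≥ 6000000
n ≥ log₂(6000000) = 22.52
n ≥ 23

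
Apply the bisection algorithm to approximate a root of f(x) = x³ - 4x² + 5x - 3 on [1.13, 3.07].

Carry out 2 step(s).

f(x) = x³ - 4x² + 5x - 3
Initial interval: [1.13, 3.07]

Iteration 1:
  c_1 = (1.130000 + 3.070000)/2 = 2.100000
  f(c_1) = f(2.100000) = -0.879000
  f(a) × f(c) ≥ 0, new interval: [2.100000, 3.070000]
Iteration 2:
  c_2 = (2.100000 + 3.070000)/2 = 2.585000
  f(c_2) = f(2.585000) = 0.469652
  f(a) × f(c) < 0, new interval: [2.100000, 2.585000]

After 2 iteration(s), the approximation is c_2 = 2.585000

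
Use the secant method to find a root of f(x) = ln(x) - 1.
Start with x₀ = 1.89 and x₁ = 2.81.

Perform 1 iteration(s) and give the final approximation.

f(x) = ln(x) - 1
x₀ = 1.89, x₁ = 2.81

Secant formula: x_{n+1} = x_n - f(x_n)(x_n - x_{n-1})/(f(x_n) - f(x_{n-1}))

Iteration 1:
  f(1.890000) = -0.363423
  f(2.810000) = 0.033184
  x_2 = 2.810000 - 0.033184×(2.810000 - 1.890000)/(0.033184 - (-0.363423))
       = 2.733023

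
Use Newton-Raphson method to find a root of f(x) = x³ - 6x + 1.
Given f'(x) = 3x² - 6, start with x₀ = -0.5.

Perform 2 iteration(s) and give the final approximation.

f(x) = x³ - 6x + 1
f'(x) = 3x² - 6
x₀ = -0.5

Newton-Raphson formula: x_{n+1} = x_n - f(x_n)/f'(x_n)

Iteration 1:
  f(-0.500000) = 3.875000
  f'(-0.500000) = -5.250000
  x_1 = -0.500000 - 3.875000/(-5.250000) = 0.238095
Iteration 2:
  f(0.238095) = -0.415074
  f'(0.238095) = -5.829932
  x_2 = 0.238095 - (-0.415074)/(-5.829932) = 0.166898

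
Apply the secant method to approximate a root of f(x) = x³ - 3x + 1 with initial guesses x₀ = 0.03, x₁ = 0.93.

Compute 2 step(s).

f(x) = x³ - 3x + 1
x₀ = 0.03, x₁ = 0.93

Secant formula: x_{n+1} = x_n - f(x_n)(x_n - x_{n-1})/(f(x_n) - f(x_{n-1}))

Iteration 1:
  f(0.030000) = 0.910027
  f(0.930000) = -0.985643
  x_2 = 0.930000 - (-0.985643)×(0.930000 - 0.030000)/(-0.985643 - 0.910027)
       = 0.462050
Iteration 2:
  f(0.930000) = -0.985643
  f(0.462050) = -0.287507
  x_3 = 0.462050 - (-0.287507)×(0.462050 - 0.930000)/(-0.287507 - (-0.985643))
       = 0.269339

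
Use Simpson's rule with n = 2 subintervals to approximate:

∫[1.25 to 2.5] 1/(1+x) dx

f(x) = 1/(1+x)
a = 1.25, b = 2.5, n = 2
h = (b - a)/n = 0.625000

Simpson's rule: (h/3)[f(x₀) + 4f(x₁) + 2f(x₂) + ... + f(xₙ)]

x_0 = 1.2500, f(x_0) = 0.444444, coefficient = 1
x_1 = 1.8750, f(x_1) = 0.347826, coefficient = 4
x_2 = 2.5000, f(x_2) = 0.285714, coefficient = 1

I ≈ (0.625000/3) × 2.121463 = 0.441971
Exact value: 0.441833
Error: 0.000139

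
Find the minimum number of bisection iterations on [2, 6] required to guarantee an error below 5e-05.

We need (b-a)/2^n ≤ 5e-05
(6 - 2)/2^n ≤ 5e-05
4/2^n ≤ 5e-05
2^n ≥ 80000
n ≥ log₂(80000) = 16.29
n ≥ 17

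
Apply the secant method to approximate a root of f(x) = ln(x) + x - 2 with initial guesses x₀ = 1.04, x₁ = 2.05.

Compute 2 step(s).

f(x) = ln(x) + x - 2
x₀ = 1.04, x₁ = 2.05

Secant formula: x_{n+1} = x_n - f(x_n)(x_n - x_{n-1})/(f(x_n) - f(x_{n-1}))

Iteration 1:
  f(1.040000) = -0.920779
  f(2.050000) = 0.767840
  x_2 = 2.050000 - 0.767840×(2.050000 - 1.040000)/(0.767840 - (-0.920779))
       = 1.590738
Iteration 2:
  f(2.050000) = 0.767840
  f(1.590738) = 0.054936
  x_3 = 1.590738 - 0.054936×(1.590738 - 2.050000)/(0.054936 - 0.767840)
       = 1.555347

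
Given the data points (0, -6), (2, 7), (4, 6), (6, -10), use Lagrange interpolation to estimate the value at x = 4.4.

Lagrange interpolation formula:
P(x) = Σ yᵢ × Lᵢ(x)
where Lᵢ(x) = Π_{j≠i} (x - xⱼ)/(xᵢ - xⱼ)

L_0(4.4) = (4.4 - 2)/(0 - 2) × (4.4 - 4)/(0 - 4) × (4.4 - 6)/(0 - 6) = 0.032000
L_1(4.4) = (4.4 - 0)/(2 - 0) × (4.4 - 4)/(2 - 4) × (4.4 - 6)/(2 - 6) = -0.176000
L_2(4.4) = (4.4 - 0)/(4 - 0) × (4.4 - 2)/(4 - 2) × (4.4 - 6)/(4 - 6) = 1.056000
L_3(4.4) = (4.4 - 0)/(6 - 0) × (4.4 - 2)/(6 - 2) × (4.4 - 4)/(6 - 4) = 0.088000

P(4.4) = (-6)×L_0(4.4) + 7×L_1(4.4) + 6×L_2(4.4) + (-10)×L_3(4.4)
P(4.4) = 4.032000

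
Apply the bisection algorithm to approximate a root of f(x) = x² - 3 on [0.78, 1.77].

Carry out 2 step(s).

f(x) = x² - 3
Initial interval: [0.78, 1.77]

Iteration 1:
  c_1 = (0.780000 + 1.770000)/2 = 1.275000
  f(c_1) = f(1.275000) = -1.374375
  f(a) × f(c) ≥ 0, new interval: [1.275000, 1.770000]
Iteration 2:
  c_2 = (1.275000 + 1.770000)/2 = 1.522500
  f(c_2) = f(1.522500) = -0.681994
  f(a) × f(c) ≥ 0, new interval: [1.522500, 1.770000]

After 2 iteration(s), the approximation is c_2 = 1.522500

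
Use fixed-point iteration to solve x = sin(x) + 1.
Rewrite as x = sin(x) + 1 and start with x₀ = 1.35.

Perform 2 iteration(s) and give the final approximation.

Equation: x = sin(x) + 1
Fixed-point form: x = sin(x) + 1
x₀ = 1.35

x_1 = g(1.350000) = 1.975723
x_2 = g(1.975723) = 1.919131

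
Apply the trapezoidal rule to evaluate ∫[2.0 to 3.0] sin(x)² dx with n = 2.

f(x) = sin(x)²
a = 2.0, b = 3.0, n = 2
h = (b - a)/n = 0.500000

Trapezoidal rule: (h/2)[f(x₀) + 2f(x₁) + 2f(x₂) + ... + f(xₙ)]

x_0 = 2.0000, f(x_0) = 0.826822, coefficient = 1
x_1 = 2.5000, f(x_1) = 0.358169, coefficient = 2
x_2 = 3.0000, f(x_2) = 0.019915, coefficient = 1

I ≈ (0.500000/2) × 1.563074 = 0.390769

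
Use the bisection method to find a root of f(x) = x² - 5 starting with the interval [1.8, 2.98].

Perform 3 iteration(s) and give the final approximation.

f(x) = x² - 5
Initial interval: [1.8, 2.98]

Iteration 1:
  c_1 = (1.800000 + 2.980000)/2 = 2.390000
  f(c_1) = f(2.390000) = 0.712100
  f(a) × f(c) < 0, new interval: [1.800000, 2.390000]
Iteration 2:
  c_2 = (1.800000 + 2.390000)/2 = 2.095000
  f(c_2) = f(2.095000) = -0.610975
  f(a) × f(c) ≥ 0, new interval: [2.095000, 2.390000]
Iteration 3:
  c_3 = (2.095000 + 2.390000)/2 = 2.242500
  f(c_3) = f(2.242500) = 0.028806
  f(a) × f(c) < 0, new interval: [2.095000, 2.242500]

After 3 iteration(s), the approximation is c_3 = 2.242500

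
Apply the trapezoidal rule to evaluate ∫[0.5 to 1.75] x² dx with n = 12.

f(x) = x²
a = 0.5, b = 1.75, n = 12
h = (b - a)/n = 0.104167

Trapezoidal rule: (h/2)[f(x₀) + 2f(x₁) + 2f(x₂) + ... + f(xₙ)]

x_0 = 0.5000, f(x_0) = 0.250000, coefficient = 1
x_1 = 0.6042, f(x_1) = 0.365017, coefficient = 2
x_2 = 0.7083, f(x_2) = 0.501736, coefficient = 2
x_3 = 0.8125, f(x_3) = 0.660156, coefficient = 2
x_4 = 0.9167, f(x_4) = 0.840278, coefficient = 2
x_5 = 1.0208, f(x_5) = 1.042101, coefficient = 2
x_6 = 1.1250, f(x_6) = 1.265625, coefficient = 2
x_7 = 1.2292, f(x_7) = 1.510851, coefficient = 2
x_8 = 1.3333, f(x_8) = 1.777778, coefficient = 2
x_9 = 1.4375, f(x_9) = 2.066406, coefficient = 2
x_10 = 1.5417, f(x_10) = 2.376736, coefficient = 2
x_11 = 1.6458, f(x_11) = 2.708767, coefficient = 2
x_12 = 1.7500, f(x_12) = 3.062500, coefficient = 1

I ≈ (0.104167/2) × 33.543403 = 1.747052
Exact value: 1.744792
Error: 0.002261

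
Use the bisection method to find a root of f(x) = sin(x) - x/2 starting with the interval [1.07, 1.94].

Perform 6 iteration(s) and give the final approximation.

f(x) = sin(x) - x/2
Initial interval: [1.07, 1.94]

Iteration 1:
  c_1 = (1.070000 + 1.940000)/2 = 1.505000
  f(c_1) = f(1.505000) = 0.245336
  f(a) × f(c) ≥ 0, new interval: [1.505000, 1.940000]
Iteration 2:
  c_2 = (1.505000 + 1.940000)/2 = 1.722500
  f(c_2) = f(1.722500) = 0.127265
  f(a) × f(c) ≥ 0, new interval: [1.722500, 1.940000]
Iteration 3:
  c_3 = (1.722500 + 1.940000)/2 = 1.831250
  f(c_3) = f(1.831250) = 0.050648
  f(a) × f(c) ≥ 0, new interval: [1.831250, 1.940000]
Iteration 4:
  c_4 = (1.831250 + 1.940000)/2 = 1.885625
  f(c_4) = f(1.885625) = 0.008037
  f(a) × f(c) ≥ 0, new interval: [1.885625, 1.940000]
Iteration 5:
  c_5 = (1.885625 + 1.940000)/2 = 1.912812
  f(c_5) = f(1.912812) = -0.014326
  f(a) × f(c) < 0, new interval: [1.885625, 1.912812]
Iteration 6:
  c_6 = (1.885625 + 1.912812)/2 = 1.899219
  f(c_6) = f(1.899219) = -0.003057
  f(a) × f(c) < 0, new interval: [1.885625, 1.899219]

After 6 iteration(s), the approximation is c_6 = 1.899219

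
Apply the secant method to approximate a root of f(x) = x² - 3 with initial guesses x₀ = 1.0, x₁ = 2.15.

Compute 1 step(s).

f(x) = x² - 3
x₀ = 1.0, x₁ = 2.15

Secant formula: x_{n+1} = x_n - f(x_n)(x_n - x_{n-1})/(f(x_n) - f(x_{n-1}))

Iteration 1:
  f(1.000000) = -2.000000
  f(2.150000) = 1.622500
  x_2 = 2.150000 - 1.622500×(2.150000 - 1.000000)/(1.622500 - (-2.000000))
       = 1.634921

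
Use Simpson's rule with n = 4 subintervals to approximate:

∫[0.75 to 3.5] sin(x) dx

f(x) = sin(x)
a = 0.75, b = 3.5, n = 4
h = (b - a)/n = 0.687500

Simpson's rule: (h/3)[f(x₀) + 4f(x₁) + 2f(x₂) + ... + f(xₙ)]

x_0 = 0.7500, f(x_0) = 0.681639, coefficient = 1
x_1 = 1.4375, f(x_1) = 0.991129, coefficient = 4
x_2 = 2.1250, f(x_2) = 0.850320, coefficient = 2
x_3 = 2.8125, f(x_3) = 0.323185, coefficient = 4
x_4 = 3.5000, f(x_4) = -0.350783, coefficient = 1

I ≈ (0.687500/3) × 7.288750 = 1.670339
Exact value: 1.668146
Error: 0.002193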